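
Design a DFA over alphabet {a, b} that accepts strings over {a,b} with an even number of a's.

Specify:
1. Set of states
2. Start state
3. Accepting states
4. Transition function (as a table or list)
One valid DFA (any DFA recognizing the same language is acceptable):
States: {q0, q1}
Start: q0
Accepting: {q0}
Transitions (accepting states marked with *):
State | a | b | Accepting
-------------------------
q0    | q1 | q0 | *
q1    | q0 | q1 |  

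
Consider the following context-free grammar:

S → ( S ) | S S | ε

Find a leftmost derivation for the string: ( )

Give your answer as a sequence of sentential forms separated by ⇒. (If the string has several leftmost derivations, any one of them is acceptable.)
Start with S.
Step 1: the leftmost non-terminal is S; apply S → ( S ):  ( S )
Step 2: the leftmost non-terminal is S; apply S → ε:  ( )

Final answer: S ⇒ ( S ) ⇒ ( )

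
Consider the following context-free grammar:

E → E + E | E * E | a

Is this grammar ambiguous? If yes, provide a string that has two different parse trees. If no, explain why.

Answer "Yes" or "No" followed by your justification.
Two different leftmost derivations of a + a * a:
  (1) E ⇒ E + E ⇒ a + E ⇒ a + E * E ⇒ a + a * E ⇒ a + a * a   (tree groups a + (a * a))
  (2) E ⇒ E * E ⇒ E + E * E ⇒ a + E * E ⇒ a + a * E ⇒ a + a * a   (tree groups (a + a) * a)
Two distinct leftmost derivations = two distinct parse trees, so the grammar is ambiguous.

Final answer: Yes - the string 'a + a * a' has two distinct leftmost derivations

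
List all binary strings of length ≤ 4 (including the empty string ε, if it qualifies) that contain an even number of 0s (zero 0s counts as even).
Checking every binary string of length 0 to 4:
  Length 0: accepted: ε | rejected: (none)
  Length 1: accepted: 1 | rejected: 0
  Length 2: accepted: 00, 11 | rejected: 01, 10
  Length 3: accepted: 001, 010, 100, 111 | rejected: 000, 011, 101, 110
  Length 4: accepted: 0000, 0011, 0101, 0110, 1001, 1010, 1100, 1111 | rejected: 0001, 0010, 0100, 0111, 1000, 1011, 1101, 1110
Total: 16 string(s).

Final answer: ε, 1, 00, 11, 001, 010, 100, 111, 0000, 0011, 0101, 0110, 1001, 1010, 1100, 1111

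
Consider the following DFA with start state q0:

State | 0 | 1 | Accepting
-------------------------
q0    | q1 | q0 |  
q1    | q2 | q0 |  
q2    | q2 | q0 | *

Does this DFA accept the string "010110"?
Start in q0.
Read '0': q0 → q1
Read '1': q1 → q0
Read '0': q0 → q1
Read '1': q1 → q0
Read '1': q0 → q0
Read '0': q0 → q1
Final state q1 is not accepting, so the string is rejected.

Final answer: No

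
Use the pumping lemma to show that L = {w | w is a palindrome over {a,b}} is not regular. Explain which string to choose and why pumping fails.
Language: L = {w | w is a palindrome over {a,b}} (strings that read the same forwards and backwards)
Step 1: Assume for contradiction that L is regular, with pumping length p.
Step 2: Choose s = a^p b a^p. Then s ∈ L (it reads the same forwards and backwards) and |s| ≥ p.
Step 3: Consider any decomposition s = xyz with |xy| ≤ p and |y| > 0. Since |xy| ≤ p and the first p symbols of s are all a's, y = a^k for some k with 1 ≤ k ≤ p.
Step 4: Pumping up (i = 2): xy²z = a^(p+k) b a^p. Its reverse is a^p b a^(p+k) ≠ a^(p+k) b a^p (the single b is no longer in the middle), so xy²z is not a palindrome and xy²z ∉ L.
This contradicts the pumping lemma, so L is not regular.

Final answer: Choose s = a^p b a^p. Since |xy| ≤ p, y = a^k with k ≥ 1. Then xy²z = a^(p+k) b a^p is not a palindrome, so ∉ L.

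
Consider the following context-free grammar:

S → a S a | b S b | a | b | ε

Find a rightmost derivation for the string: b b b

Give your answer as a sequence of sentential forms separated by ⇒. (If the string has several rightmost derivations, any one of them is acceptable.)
Start with S.
Step 1: the rightmost non-terminal is S; apply S → b S b:  b S b
Step 2: the rightmost non-terminal is S; apply S → b:  b b b

Final answer: S ⇒ b S b ⇒ b b b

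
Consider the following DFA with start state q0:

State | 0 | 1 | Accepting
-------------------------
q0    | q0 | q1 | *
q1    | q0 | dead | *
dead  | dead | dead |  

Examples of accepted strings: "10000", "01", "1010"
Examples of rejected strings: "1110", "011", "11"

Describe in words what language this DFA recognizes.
binary strings with no two consecutive 1s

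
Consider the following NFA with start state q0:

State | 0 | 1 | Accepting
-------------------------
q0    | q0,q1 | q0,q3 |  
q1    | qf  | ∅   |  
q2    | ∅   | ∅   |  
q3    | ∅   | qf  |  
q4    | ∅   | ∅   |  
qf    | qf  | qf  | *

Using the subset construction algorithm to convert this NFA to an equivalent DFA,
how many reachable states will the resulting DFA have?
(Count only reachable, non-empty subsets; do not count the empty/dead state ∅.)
Start subset: {q0}
{q0}: on 0 → {q0, q1}, on 1 → {q0, q3}
{q0, q1}: on 0 → {q0, q1, qf}, on 1 → {q0, q3}
{q0, q3}: on 0 → {q0, q1}, on 1 → {q0, q3, qf}
{q0, q1, qf}: on 0 → {q0, q1, qf}, on 1 → {q0, q3, qf}
{q0, q3, qf}: on 0 → {q0, q1, qf}, on 1 → {q0, q3, qf}
Reachable non-empty subsets: {q0}, {q0, q1}, {q0, q3}, {q0, q1, qf}, {q0, q3, qf} — 5 in total.

Final answer: 5 states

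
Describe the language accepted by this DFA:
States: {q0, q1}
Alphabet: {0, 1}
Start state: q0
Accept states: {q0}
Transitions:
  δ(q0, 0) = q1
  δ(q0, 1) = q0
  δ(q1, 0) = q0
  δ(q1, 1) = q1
Analyzing the DFA structure:
Start state: q0
Accept states: {q0}
Interpreting what each state remembers (checking against the transitions):
  q0: an even number of 0s has been read so far
  q1: an odd number of 0s has been read so far
  δ(q0, 0): in q0 (an even number of 0s has been read so far), after reading 0 we have: an odd number of 0s has been read so far → q1
  δ(q0, 1): in q0 (an even number of 0s has been read so far), after reading 1 we have: an even number of 0s has been read so far → q0
  δ(q1, 0): in q1 (an odd number of 0s has been read so far), after reading 0 we have: an even number of 0s has been read so far → q0
  δ(q1, 1): in q1 (an odd number of 0s has been read so far), after reading 1 we have: an odd number of 0s has been read so far → q1
A string is accepted iff it ends in {q0}, i.e. an even number of 0s has been read so far.
Language: All binary strings with an even number of 0s

Final answer: All binary strings with an even number of 0s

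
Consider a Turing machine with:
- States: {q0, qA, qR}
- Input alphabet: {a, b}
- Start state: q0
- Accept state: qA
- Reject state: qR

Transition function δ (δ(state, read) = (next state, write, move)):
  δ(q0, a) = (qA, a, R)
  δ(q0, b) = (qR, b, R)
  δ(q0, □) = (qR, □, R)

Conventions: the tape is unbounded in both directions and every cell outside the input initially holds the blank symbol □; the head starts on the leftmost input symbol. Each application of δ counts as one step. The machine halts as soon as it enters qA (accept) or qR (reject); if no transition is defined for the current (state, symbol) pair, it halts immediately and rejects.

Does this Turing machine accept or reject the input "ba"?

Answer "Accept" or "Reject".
Step 0: [q0]ba (head at position 0)
Step 1: δ(q0, b) = (qR, b, R)  ⊢  b[qR]a (head at position 1)
The machine is in qR, so it halts and rejects.

Final answer: Reject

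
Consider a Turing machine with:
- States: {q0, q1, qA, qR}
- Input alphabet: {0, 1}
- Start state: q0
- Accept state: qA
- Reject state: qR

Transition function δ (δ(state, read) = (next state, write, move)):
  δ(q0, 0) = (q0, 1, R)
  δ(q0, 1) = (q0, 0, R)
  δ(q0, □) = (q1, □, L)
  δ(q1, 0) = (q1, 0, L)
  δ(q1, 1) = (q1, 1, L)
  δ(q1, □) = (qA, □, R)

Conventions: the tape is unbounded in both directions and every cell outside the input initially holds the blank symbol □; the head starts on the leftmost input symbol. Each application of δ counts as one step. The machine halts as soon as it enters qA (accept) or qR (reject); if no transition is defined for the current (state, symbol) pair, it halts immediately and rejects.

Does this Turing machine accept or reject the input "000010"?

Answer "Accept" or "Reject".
Step 0: [q0]000010 (head at position 0)
Step 1: δ(q0, 0) = (q0, 1, R)  ⊢  1[q0]00010 (head at position 1)
Step 2: δ(q0, 0) = (q0, 1, R)  ⊢  11[q0]0010 (head at position 2)
Step 3: δ(q0, 0) = (q0, 1, R)  ⊢  111[q0]010 (head at position 3)
Step 4: δ(q0, 0) = (q0, 1, R)  ⊢  1111[q0]10 (head at position 4)
Step 5: δ(q0, 1) = (q0, 0, R)  ⊢  11110[q0]0 (head at position 5)
Step 6: δ(q0, 0) = (q0, 1, R)  ⊢  111101[q0]□ (head at position 6)
Step 7: δ(q0, □) = (q1, □, L)  ⊢  11110[q1]1□ (head at position 5)
Step 8: δ(q1, 1) = (q1, 1, L)  ⊢  1111[q1]01□ (head at position 4)
Step 9: δ(q1, 0) = (q1, 0, L)  ⊢  111[q1]101□ (head at position 3)
Step 10: δ(q1, 1) = (q1, 1, L)  ⊢  11[q1]1101□ (head at position 2)
Step 11: δ(q1, 1) = (q1, 1, L)  ⊢  1[q1]11101□ (head at position 1)
Step 12: δ(q1, 1) = (q1, 1, L)  ⊢  [q1]111101□ (head at position 0)
Step 13: δ(q1, 1) = (q1, 1, L)  ⊢  [q1]□111101□ (head at position -1)
Step 14: δ(q1, □) = (qA, □, R)  ⊢  □[qA]111101□ (head at position 0)
The machine is in qA, so it halts and accepts.

Final answer: Accept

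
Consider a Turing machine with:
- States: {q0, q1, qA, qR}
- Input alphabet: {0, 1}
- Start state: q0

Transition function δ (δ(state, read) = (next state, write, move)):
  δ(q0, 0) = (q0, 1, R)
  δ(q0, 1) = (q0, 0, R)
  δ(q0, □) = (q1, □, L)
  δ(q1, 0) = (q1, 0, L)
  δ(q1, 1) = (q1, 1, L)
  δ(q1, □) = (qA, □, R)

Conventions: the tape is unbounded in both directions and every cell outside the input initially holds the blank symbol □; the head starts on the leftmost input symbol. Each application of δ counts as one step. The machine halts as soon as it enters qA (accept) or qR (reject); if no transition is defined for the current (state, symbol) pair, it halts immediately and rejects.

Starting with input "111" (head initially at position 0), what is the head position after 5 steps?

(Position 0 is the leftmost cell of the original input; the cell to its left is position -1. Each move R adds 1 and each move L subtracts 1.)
Step 0: [q0]111 (head at position 0)
Step 1: δ(q0, 1) = (q0, 0, R)  ⊢  0[q0]11 (head at position 1)
Step 2: δ(q0, 1) = (q0, 0, R)  ⊢  00[q0]1 (head at position 2)
Step 3: δ(q0, 1) = (q0, 0, R)  ⊢  000[q0]□ (head at position 3)
Step 4: δ(q0, □) = (q1, □, L)  ⊢  00[q1]0□ (head at position 2)
Step 5: δ(q1, 0) = (q1, 0, L)  ⊢  0[q1]00□ (head at position 1)
Head position after 5 steps: 1

Final answer: Position 1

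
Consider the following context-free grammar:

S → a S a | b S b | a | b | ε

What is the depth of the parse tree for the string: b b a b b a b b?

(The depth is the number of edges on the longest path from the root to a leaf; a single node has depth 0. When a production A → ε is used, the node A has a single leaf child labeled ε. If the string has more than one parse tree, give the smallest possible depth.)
The string has even length 8, so its (unique) parse tree peels off matching outer symbols: S → b S b, S → b S b, S → a S a, S → b S b, and finally S → ε for the empty middle.
The S nodes are at depths 0..4; the ε leaf under the innermost S is at depth 5 (terminal leaves are at depths 1..4).
Depth = 5.

Final answer: 5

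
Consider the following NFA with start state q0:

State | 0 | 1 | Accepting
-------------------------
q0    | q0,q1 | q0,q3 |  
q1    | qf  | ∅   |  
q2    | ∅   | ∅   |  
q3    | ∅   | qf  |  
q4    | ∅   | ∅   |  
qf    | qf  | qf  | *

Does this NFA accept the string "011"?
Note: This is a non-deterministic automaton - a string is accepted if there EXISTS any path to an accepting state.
Track the set of states the NFA could be in: start {q0}
Read '0': {q0} → {q0, q1}
Read '1': {q0, q1} → {q0, q3}
Read '1': {q0, q3} → {q0, q3, qf}
Final set {q0, q3, qf} contains accepting state(s) {qf} → accepted.

Final answer: Yes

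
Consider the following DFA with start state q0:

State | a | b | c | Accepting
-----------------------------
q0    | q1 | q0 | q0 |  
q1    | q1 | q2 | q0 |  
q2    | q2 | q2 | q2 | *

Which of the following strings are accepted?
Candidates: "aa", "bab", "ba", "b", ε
"aa": q0 → q1 → q1; q1 is not accepting → rejected
"bab": q0 → q0 → q1 → q2; q2 is accepting → accepted
"ba": q0 → q0 → q1; q1 is not accepting → rejected
"b": q0 → q0; q0 is not accepting → rejected
ε: q0; q0 is not accepting → rejected

Final answer: "bab"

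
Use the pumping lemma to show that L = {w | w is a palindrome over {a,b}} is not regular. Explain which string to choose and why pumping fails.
Language: L = {w | w is a palindrome over {a,b}} (strings that read the same forwards and backwards)
Step 1: Assume for contradiction that L is regular, with pumping length p.
Step 2: Choose s = a^p b a^p. Then s ∈ L (it reads the same forwards and backwards) and |s| ≥ p.
Step 3: Consider any decomposition s = xyz with |xy| ≤ p and |y| > 0. Since |xy| ≤ p and the first p symbols of s are all a's, y = a^k for some k with 1 ≤ k ≤ p.
Step 4: Pumping up (i = 2): xy²z = a^(p+k) b a^p. Its reverse is a^p b a^(p+k) ≠ a^(p+k) b a^p (the single b is no longer in the middle), so xy²z is not a palindrome and xy²z ∉ L.
This contradicts the pumping lemma, so L is not regular.

Final answer: Choose s = a^p b a^p. Since |xy| ≤ p, y = a^k with k ≥ 1. Then xy²z = a^(p+k) b a^p is not a palindrome, so ∉ L.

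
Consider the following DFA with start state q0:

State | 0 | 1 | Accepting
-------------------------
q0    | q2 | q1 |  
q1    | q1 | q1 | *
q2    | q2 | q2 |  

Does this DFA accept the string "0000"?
Start in q0.
Read '0': q0 → q2
Read '0': q2 → q2
Read '0': q2 → q2
Read '0': q2 → q2
Final state q2 is not accepting, so the string is rejected.

Final answer: No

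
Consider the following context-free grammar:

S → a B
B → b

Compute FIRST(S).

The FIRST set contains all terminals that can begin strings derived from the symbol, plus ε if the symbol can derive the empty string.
S has the single production S → a B, whose right-hand side begins with the terminal a. So FIRST(S) = {a}.

Final answer: {a}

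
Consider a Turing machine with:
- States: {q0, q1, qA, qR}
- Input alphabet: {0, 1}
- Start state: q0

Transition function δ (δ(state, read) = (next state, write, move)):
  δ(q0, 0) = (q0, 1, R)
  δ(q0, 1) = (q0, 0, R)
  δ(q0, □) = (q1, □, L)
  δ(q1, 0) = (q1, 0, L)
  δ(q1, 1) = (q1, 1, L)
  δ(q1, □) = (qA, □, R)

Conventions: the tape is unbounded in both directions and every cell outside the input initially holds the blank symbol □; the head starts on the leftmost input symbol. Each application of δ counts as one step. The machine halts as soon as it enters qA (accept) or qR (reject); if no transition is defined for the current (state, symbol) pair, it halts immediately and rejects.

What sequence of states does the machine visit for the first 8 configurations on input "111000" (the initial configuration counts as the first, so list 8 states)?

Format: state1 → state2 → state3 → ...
Step 0: [q0]111000 (head at position 0)
Step 1: δ(q0, 1) = (q0, 0, R)  ⊢  0[q0]11000 (head at position 1)
Step 2: δ(q0, 1) = (q0, 0, R)  ⊢  00[q0]1000 (head at position 2)
Step 3: δ(q0, 1) = (q0, 0, R)  ⊢  000[q0]000 (head at position 3)
Step 4: δ(q0, 0) = (q0, 1, R)  ⊢  0001[q0]00 (head at position 4)
Step 5: δ(q0, 0) = (q0, 1, R)  ⊢  00011[q0]0 (head at position 5)
Step 6: δ(q0, 0) = (q0, 1, R)  ⊢  000111[q0]□ (head at position 6)
Step 7: δ(q0, □) = (q1, □, L)  ⊢  00011[q1]1□ (head at position 5)
Reading off the states of these 8 configurations: q0 → q0 → q0 → q0 → q0 → q0 → q0 → q1

Final answer: q0 → q0 → q0 → q0 → q0 → q0 → q0 → q1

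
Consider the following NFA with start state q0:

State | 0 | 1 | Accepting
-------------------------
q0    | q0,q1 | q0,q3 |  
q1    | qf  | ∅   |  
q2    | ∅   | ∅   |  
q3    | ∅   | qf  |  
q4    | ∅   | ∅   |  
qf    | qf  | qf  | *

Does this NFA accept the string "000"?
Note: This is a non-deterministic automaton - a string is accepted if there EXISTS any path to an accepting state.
Track the set of states the NFA could be in: start {q0}
Read '0': {q0} → {q0, q1}
Read '0': {q0, q1} → {q0, q1, qf}
Read '0': {q0, q1, qf} → {q0, q1, qf}
Final set {q0, q1, qf} contains accepting state(s) {qf} → accepted.

Final answer: Yes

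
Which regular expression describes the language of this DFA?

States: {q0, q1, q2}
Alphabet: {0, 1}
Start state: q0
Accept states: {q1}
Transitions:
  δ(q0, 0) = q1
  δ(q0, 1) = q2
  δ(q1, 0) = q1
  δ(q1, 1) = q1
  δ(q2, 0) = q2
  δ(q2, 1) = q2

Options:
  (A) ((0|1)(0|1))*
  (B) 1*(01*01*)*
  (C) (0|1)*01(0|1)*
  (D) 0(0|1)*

Testing sample strings against the DFA:
  '00100' -> accepted
  '110' -> rejected
  '0101' -> accepted
  '0100' -> accepted
Checking each option for a counterexample:
  (A) ((0|1)(0|1))*: ε is rejected by the DFA but matches the regex → eliminated
  (B) 1*(01*01*)*: ε is rejected by the DFA but matches the regex → eliminated
  (C) (0|1)*01(0|1)*: '0' is accepted by the DFA but does not match the regex → eliminated
  (D) 0(0|1)*: agrees with the DFA on all strings of length ≤ 4
Only (D) 0(0|1)* is consistent with the DFA.

Final answer: (D) 0(0|1)*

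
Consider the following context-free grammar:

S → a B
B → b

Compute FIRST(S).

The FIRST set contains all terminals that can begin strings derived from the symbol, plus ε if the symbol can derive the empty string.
S has the single production S → a B, whose right-hand side begins with the terminal a. So FIRST(S) = {a}.

Final answer: {a}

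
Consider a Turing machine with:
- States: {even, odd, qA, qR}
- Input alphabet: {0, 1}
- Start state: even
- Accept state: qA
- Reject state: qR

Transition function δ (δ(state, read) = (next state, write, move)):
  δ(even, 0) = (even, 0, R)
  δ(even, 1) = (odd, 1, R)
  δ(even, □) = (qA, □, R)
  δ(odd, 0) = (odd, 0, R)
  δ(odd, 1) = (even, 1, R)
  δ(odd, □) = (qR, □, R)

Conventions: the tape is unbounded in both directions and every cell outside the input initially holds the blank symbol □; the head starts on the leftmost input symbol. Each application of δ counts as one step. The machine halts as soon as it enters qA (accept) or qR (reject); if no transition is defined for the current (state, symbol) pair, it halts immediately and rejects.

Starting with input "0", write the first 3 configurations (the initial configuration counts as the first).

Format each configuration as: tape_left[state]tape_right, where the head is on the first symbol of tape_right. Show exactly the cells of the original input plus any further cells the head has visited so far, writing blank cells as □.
Step 0: [even]0 (head at position 0)
Step 1: δ(even, 0) = (even, 0, R)  ⊢  0[even]□ (head at position 1)
Step 2: δ(even, □) = (qA, □, R)  ⊢  0□[qA]□ (head at position 2)

Final answer: [even]0 ⊢ 0[even]□ ⊢ 0□[qA]□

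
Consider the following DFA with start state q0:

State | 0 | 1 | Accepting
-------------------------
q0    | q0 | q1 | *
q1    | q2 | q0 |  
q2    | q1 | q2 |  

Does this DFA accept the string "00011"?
Start in q0.
Read '0': q0 → q0
Read '0': q0 → q0
Read '0': q0 → q0
Read '1': q0 → q1
Read '1': q1 → q0
Final state q0 is accepting, so the string is accepted.

Final answer: Yes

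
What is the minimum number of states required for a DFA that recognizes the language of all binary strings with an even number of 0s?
Language: binary strings with an even number of 0s
Lower bound (Myhill–Nerode): the prefixes ε, 0 are pairwise distinguishable:
  ε vs 0: suffix ε distinguishes them (ε has zero 0s (accepted), 0 has one 0 (rejected))
So any DFA needs at least 2 states.
Upper bound: a DFA with 2 states exists (one state per class above).
Minimum states: 2

Final answer: 2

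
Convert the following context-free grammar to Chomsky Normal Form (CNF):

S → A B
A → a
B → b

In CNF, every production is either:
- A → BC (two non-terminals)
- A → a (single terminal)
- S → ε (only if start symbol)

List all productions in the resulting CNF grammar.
The grammar has no ε-productions or unit productions to eliminate.
S → A B is already in CNF (two non-terminals) – keep it.
A → a is already in CNF (single terminal) – keep it.
B → b is already in CNF (single terminal) – keep it.
Resulting CNF grammar (3 productions): A → a; B → b; S → A B

Final answer: A → a; B → b; S → A B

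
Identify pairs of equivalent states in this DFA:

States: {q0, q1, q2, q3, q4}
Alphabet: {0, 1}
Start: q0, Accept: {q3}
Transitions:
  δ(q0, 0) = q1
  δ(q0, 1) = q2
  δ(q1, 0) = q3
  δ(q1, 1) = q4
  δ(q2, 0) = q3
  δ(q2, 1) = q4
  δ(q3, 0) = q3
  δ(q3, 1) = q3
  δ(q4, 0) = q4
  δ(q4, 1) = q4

Using the table-filling algorithm:
Round 0 – mark pairs where exactly one state is accepting: (q0,q3), (q1,q3), (q2,q3), (q3,q4)
Round 1 – newly marked: (q0,q1) [on 0: q1 vs q3, already marked]; (q0,q2) [on 0: q1 vs q3, already marked]; (q1,q4) [on 0: q3 vs q4, already marked]; (q2,q4) [on 0: q3 vs q4, already marked]
Round 2 – newly marked: (q0,q4) [on 0: q1 vs q4, already marked]
No further pairs can be marked.
(q1, q2) unmarked: δ(q1,0)=q3, δ(q2,0)=q3; δ(q1,1)=q4, δ(q2,1)=q4 → equivalent
Equivalent pairs: (q1, q2)

Final answer: Equivalent pairs: (q1, q2)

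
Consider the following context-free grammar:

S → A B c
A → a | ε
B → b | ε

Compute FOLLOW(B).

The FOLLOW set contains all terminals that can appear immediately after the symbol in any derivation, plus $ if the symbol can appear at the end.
B occurs in S → A B c, immediately followed by the terminal c. So FOLLOW(B) = {c}.

Final answer: {c}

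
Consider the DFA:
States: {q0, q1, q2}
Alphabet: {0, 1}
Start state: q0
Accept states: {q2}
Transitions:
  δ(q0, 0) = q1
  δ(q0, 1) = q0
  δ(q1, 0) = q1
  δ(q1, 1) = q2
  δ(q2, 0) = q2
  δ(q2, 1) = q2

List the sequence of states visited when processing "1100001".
Starting at q0
Read '1': q0 -> q0
Read '1': q0 -> q0
Read '0': q0 -> q1
Read '0': q1 -> q1
Read '0': q1 -> q1
Read '0': q1 -> q1
Read '1': q1 -> q2

Final answer: q0 -> q0 -> q0 -> q1 -> q1 -> q1 -> q1 -> q2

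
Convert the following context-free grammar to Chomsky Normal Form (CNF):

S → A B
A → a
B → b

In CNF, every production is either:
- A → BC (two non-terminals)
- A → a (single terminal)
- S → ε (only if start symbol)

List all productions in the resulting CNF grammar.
The grammar has no ε-productions or unit productions to eliminate.
S → A B is already in CNF (two non-terminals) – keep it.
A → a is already in CNF (single terminal) – keep it.
B → b is already in CNF (single terminal) – keep it.
Resulting CNF grammar (3 productions): A → a; B → b; S → A B

Final answer: A → a; B → b; S → A B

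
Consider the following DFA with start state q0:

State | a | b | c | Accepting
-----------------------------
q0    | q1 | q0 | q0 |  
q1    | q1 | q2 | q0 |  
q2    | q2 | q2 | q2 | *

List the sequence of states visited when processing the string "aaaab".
q0 → q1 → q1 → q1 → q1 → q2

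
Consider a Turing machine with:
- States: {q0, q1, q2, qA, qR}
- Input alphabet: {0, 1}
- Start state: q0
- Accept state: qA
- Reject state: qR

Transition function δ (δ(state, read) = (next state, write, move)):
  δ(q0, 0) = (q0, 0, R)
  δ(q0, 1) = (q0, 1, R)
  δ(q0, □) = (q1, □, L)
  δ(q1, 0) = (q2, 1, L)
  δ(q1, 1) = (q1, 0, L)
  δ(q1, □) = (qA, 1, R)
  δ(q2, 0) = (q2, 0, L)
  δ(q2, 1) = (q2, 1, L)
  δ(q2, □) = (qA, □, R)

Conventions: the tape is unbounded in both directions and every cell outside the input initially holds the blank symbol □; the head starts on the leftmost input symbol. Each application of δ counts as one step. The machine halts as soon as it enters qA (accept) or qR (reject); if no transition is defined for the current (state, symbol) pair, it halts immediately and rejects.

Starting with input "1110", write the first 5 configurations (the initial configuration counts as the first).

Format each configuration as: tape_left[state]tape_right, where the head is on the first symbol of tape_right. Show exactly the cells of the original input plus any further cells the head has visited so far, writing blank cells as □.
Step 0: [q0]1110 (head at position 0)
Step 1: δ(q0, 1) = (q0, 1, R)  ⊢  1[q0]110 (head at position 1)
Step 2: δ(q0, 1) = (q0, 1, R)  ⊢  11[q0]10 (head at position 2)
Step 3: δ(q0, 1) = (q0, 1, R)  ⊢  111[q0]0 (head at position 3)
Step 4: δ(q0, 0) = (q0, 0, R)  ⊢  1110[q0]□ (head at position 4)

Final answer: [q0]1110 ⊢ 1[q0]110 ⊢ 11[q0]10 ⊢ 111[q0]0 ⊢ 1110[q0]□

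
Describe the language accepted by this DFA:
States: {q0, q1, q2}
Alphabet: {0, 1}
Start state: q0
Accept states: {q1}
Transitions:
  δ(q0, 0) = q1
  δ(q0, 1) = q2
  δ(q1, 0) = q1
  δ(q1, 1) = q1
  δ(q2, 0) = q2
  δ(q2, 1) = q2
Analyzing the DFA structure:
Start state: q0
Accept states: {q1}
Interpreting what each state remembers (checking against the transitions):
  q0: nothing has been read yet
  q1: the first symbol was 0
  q2: the first symbol was 1 (trap state)
  δ(q0, 0): in q0 (nothing has been read yet), after reading 0 we have: the first symbol was 0 → q1
  δ(q0, 1): in q0 (nothing has been read yet), after reading 1 we have: the first symbol was 1 (trap state) → q2
  δ(q1, 0): in q1 (the first symbol was 0), after reading 0 we have: the first symbol was 0 → q1
  δ(q1, 1): in q1 (the first symbol was 0), after reading 1 we have: the first symbol was 0 → q1
  δ(q2, 0): in q2 (the first symbol was 1 (trap state)), after reading 0 we have: the first symbol was 1 (trap state) → q2
  δ(q2, 1): in q2 (the first symbol was 1 (trap state)), after reading 1 we have: the first symbol was 1 (trap state) → q2
A string is accepted iff it ends in {q1}, i.e. the first symbol was 0.
Language: All binary strings starting with 0

Final answer: All binary strings starting with 0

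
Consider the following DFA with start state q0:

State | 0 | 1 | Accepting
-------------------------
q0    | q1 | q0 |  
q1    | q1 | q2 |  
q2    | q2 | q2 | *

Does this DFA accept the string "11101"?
Start in q0.
Read '1': q0 → q0
Read '1': q0 → q0
Read '1': q0 → q0
Read '0': q0 → q1
Read '1': q1 → q2
Final state q2 is accepting, so the string is accepted.

Final answer: Yes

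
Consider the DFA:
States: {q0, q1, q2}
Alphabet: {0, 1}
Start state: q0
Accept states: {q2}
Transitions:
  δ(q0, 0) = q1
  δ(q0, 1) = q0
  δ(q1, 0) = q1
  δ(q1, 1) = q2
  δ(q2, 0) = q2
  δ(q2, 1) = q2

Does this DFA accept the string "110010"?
Processing string "110010":
  q0 --1--> q0
  q0 --1--> q0
  q0 --0--> q1
  q1 --0--> q1
  q1 --1--> q2
  q2 --0--> q2
Final state: q2
Accept states: {q2}
q2 is an accept state, so the string is accepted.

Final answer: Yes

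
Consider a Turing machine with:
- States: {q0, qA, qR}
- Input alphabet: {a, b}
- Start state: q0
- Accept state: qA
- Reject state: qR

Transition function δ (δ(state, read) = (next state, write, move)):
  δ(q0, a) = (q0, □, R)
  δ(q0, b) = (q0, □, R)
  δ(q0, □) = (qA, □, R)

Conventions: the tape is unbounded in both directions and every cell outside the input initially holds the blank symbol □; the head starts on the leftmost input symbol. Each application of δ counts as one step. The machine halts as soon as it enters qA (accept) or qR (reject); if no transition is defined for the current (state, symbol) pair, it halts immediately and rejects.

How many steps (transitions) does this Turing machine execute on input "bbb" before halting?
Step 0: [q0]bbb (head at position 0)
Step 1: δ(q0, b) = (q0, □, R)  ⊢  □[q0]bb (head at position 1)
Step 2: δ(q0, b) = (q0, □, R)  ⊢  □□[q0]b (head at position 2)
Step 3: δ(q0, b) = (q0, □, R)  ⊢  □□□[q0]□ (head at position 3)
Step 4: δ(q0, □) = (qA, □, R)  ⊢  □□□□[qA]□ (head at position 4)
The machine is in qA, so it halts and accepts.
Number of transitions executed: 4.

Final answer: 4 steps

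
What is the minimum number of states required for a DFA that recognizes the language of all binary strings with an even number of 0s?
Language: binary strings with an even number of 0s
Lower bound (Myhill–Nerode): the prefixes ε, 0 are pairwise distinguishable:
  ε vs 0: suffix ε distinguishes them (ε has zero 0s (accepted), 0 has one 0 (rejected))
So any DFA needs at least 2 states.
Upper bound: a DFA with 2 states exists (one state per class above).
Minimum states: 2

Final answer: 2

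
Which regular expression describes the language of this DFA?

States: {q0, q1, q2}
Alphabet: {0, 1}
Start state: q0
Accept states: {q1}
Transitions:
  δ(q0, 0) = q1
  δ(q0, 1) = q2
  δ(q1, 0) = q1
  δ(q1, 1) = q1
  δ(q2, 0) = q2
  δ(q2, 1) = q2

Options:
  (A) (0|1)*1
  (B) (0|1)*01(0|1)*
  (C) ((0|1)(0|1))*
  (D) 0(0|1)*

Testing sample strings against the DFA:
  '110' -> rejected
  '01' -> accepted
  '0000' -> accepted
  '110' -> rejected
Checking each option for a counterexample:
  (A) (0|1)*1: '0' is accepted by the DFA but does not match the regex → eliminated
  (B) (0|1)*01(0|1)*: '0' is accepted by the DFA but does not match the regex → eliminated
  (C) ((0|1)(0|1))*: ε is rejected by the DFA but matches the regex → eliminated
  (D) 0(0|1)*: agrees with the DFA on all strings of length ≤ 4
Only (D) 0(0|1)* is consistent with the DFA.

Final answer: (D) 0(0|1)*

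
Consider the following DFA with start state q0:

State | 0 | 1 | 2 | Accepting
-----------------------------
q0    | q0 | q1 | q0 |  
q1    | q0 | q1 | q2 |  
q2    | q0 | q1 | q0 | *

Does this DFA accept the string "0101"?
Start in q0.
Read '0': q0 → q0
Read '1': q0 → q1
Read '0': q1 → q0
Read '1': q0 → q1
Final state q1 is not accepting, so the string is rejected.

Final answer: No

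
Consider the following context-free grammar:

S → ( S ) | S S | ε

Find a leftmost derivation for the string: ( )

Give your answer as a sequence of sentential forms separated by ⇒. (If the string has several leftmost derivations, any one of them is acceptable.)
Start with S.
Step 1: the leftmost non-terminal is S; apply S → ( S ):  ( S )
Step 2: the leftmost non-terminal is S; apply S → ε:  ( )

Final answer: S ⇒ ( S ) ⇒ ( )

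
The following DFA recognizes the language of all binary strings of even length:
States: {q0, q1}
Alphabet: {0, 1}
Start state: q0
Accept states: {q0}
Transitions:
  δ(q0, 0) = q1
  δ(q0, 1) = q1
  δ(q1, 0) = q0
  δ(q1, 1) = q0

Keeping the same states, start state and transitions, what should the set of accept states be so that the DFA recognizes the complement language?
The DFA is complete (every state has a transition on every symbol), so the complement
is recognized by the same DFA with accepting and non-accepting states swapped.
Original accept states: {q0}
Complement accept states = All states - Original accept states
= {q0, q1} - {q0}
= {q1}
Complement language: strings of ODD length

Final answer: {q1}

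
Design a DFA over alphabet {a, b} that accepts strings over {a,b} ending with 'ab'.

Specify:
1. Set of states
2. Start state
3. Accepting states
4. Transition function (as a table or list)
One valid DFA (any DFA recognizing the same language is acceptable):
States: {q0, q1, q2}
Start: q0
Accepting: {q2}
Transitions (accepting states marked with *):
State | a | b | Accepting
-------------------------
q0    | q1 | q0 |  
q1    | q1 | q2 |  
q2    | q1 | q0 | *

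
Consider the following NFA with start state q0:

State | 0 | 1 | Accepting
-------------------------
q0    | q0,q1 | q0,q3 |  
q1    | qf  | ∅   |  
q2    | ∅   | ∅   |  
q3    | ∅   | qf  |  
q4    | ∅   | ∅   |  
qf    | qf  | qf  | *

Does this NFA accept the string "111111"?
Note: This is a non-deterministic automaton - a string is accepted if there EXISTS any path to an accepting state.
Track the set of states the NFA could be in: start {q0}
Read '1': {q0} → {q0, q3}
Read '1': {q0, q3} → {q0, q3, qf}
Read '1': {q0, q3, qf} → {q0, q3, qf}
Read '1': {q0, q3, qf} → {q0, q3, qf}
Read '1': {q0, q3, qf} → {q0, q3, qf}
Read '1': {q0, q3, qf} → {q0, q3, qf}
Final set {q0, q3, qf} contains accepting state(s) {qf} → accepted.

Final answer: Yes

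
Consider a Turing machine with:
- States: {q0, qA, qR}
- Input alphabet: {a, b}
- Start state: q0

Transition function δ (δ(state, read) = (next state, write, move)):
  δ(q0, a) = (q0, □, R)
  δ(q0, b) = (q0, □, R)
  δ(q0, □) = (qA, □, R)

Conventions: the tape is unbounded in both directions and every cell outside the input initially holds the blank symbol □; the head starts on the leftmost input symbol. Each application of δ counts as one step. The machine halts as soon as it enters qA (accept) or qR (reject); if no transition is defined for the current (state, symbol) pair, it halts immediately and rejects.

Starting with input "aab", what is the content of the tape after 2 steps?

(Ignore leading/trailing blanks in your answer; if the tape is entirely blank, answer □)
Step 0: [q0]aab (head at position 0)
Step 1: δ(q0, a) = (q0, □, R)  ⊢  □[q0]ab (head at position 1)
Step 2: δ(q0, a) = (q0, □, R)  ⊢  □□[q0]b (head at position 2)
Tape after 2 steps (ignoring surrounding blanks): b

Final answer: Tape: b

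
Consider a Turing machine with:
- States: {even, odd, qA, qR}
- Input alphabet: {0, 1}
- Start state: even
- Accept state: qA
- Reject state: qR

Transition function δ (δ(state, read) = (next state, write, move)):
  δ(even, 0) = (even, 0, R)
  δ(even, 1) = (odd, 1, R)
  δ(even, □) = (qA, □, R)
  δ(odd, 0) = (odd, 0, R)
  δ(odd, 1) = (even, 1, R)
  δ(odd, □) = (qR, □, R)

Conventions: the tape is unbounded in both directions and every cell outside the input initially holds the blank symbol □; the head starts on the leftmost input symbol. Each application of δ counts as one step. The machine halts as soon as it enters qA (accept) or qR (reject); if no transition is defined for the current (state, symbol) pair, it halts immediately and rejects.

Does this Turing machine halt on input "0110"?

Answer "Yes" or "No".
Step 0: [even]0110 (head at position 0)
Step 1: δ(even, 0) = (even, 0, R)  ⊢  0[even]110 (head at position 1)
Step 2: δ(even, 1) = (odd, 1, R)  ⊢  01[odd]10 (head at position 2)
Step 3: δ(odd, 1) = (even, 1, R)  ⊢  011[even]0 (head at position 3)
Step 4: δ(even, 0) = (even, 0, R)  ⊢  0110[even]□ (head at position 4)
Step 5: δ(even, □) = (qA, □, R)  ⊢  0110□[qA]□ (head at position 5)
The machine is in qA, so it halts and accepts.
It halts after 5 steps.

Final answer: Yes - halts after 5 steps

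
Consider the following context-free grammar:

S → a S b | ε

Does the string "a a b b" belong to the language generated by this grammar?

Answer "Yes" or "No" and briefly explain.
A derivation exists: S ⇒ a S b ⇒ a a S b b ⇒ a a b b (using S → a S b twice, then S → ε).

Final answer: Yes - a valid derivation exists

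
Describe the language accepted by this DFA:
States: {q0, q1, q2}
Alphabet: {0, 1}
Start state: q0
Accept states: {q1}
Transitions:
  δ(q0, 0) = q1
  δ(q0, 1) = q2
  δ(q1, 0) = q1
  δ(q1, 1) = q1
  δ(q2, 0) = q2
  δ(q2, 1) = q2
Analyzing the DFA structure:
Start state: q0
Accept states: {q1}
Interpreting what each state remembers (checking against the transitions):
  q0: nothing has been read yet
  q1: the first symbol was 0
  q2: the first symbol was 1 (trap state)
  δ(q0, 0): in q0 (nothing has been read yet), after reading 0 we have: the first symbol was 0 → q1
  δ(q0, 1): in q0 (nothing has been read yet), after reading 1 we have: the first symbol was 1 (trap state) → q2
  δ(q1, 0): in q1 (the first symbol was 0), after reading 0 we have: the first symbol was 0 → q1
  δ(q1, 1): in q1 (the first symbol was 0), after reading 1 we have: the first symbol was 0 → q1
  δ(q2, 0): in q2 (the first symbol was 1 (trap state)), after reading 0 we have: the first symbol was 1 (trap state) → q2
  δ(q2, 1): in q2 (the first symbol was 1 (trap state)), after reading 1 we have: the first symbol was 1 (trap state) → q2
A string is accepted iff it ends in {q1}, i.e. the first symbol was 0.
Language: All binary strings starting with 0

Final answer: All binary strings starting with 0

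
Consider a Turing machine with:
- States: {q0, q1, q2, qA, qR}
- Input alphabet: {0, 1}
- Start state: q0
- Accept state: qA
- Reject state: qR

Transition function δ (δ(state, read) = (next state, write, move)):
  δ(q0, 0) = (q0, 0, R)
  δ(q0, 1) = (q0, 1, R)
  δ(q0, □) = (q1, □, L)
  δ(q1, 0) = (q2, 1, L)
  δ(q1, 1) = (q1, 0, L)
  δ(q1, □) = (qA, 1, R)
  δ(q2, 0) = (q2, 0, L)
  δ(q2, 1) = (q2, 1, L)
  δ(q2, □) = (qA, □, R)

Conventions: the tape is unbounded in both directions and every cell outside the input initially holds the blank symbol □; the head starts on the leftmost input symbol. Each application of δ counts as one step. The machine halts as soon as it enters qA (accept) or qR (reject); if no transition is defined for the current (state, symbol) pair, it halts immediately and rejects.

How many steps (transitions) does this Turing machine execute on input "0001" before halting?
Step 0: [q0]0001 (head at position 0)
Step 1: δ(q0, 0) = (q0, 0, R)  ⊢  0[q0]001 (head at position 1)
Step 2: δ(q0, 0) = (q0, 0, R)  ⊢  00[q0]01 (head at position 2)
Step 3: δ(q0, 0) = (q0, 0, R)  ⊢  000[q0]1 (head at position 3)
Step 4: δ(q0, 1) = (q0, 1, R)  ⊢  0001[q0]□ (head at position 4)
Step 5: δ(q0, □) = (q1, □, L)  ⊢  000[q1]1□ (head at position 3)
Step 6: δ(q1, 1) = (q1, 0, L)  ⊢  00[q1]00□ (head at position 2)
Step 7: δ(q1, 0) = (q2, 1, L)  ⊢  0[q2]010□ (head at position 1)
Step 8: δ(q2, 0) = (q2, 0, L)  ⊢  [q2]0010□ (head at position 0)
Step 9: δ(q2, 0) = (q2, 0, L)  ⊢  [q2]□0010□ (head at position -1)
Step 10: δ(q2, □) = (qA, □, R)  ⊢  □[qA]0010□ (head at position 0)
The machine is in qA, so it halts and accepts.
Number of transitions executed: 10.

Final answer: 10 steps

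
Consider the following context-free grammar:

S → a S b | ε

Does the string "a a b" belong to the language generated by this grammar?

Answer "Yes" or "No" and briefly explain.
Every derivation applies S → a S b some number n of times and then S → ε, producing a^n b^n with equally many a's and b's. The string a a b has two a's but only one b, so it cannot be derived.

Final answer: No - no valid derivation exists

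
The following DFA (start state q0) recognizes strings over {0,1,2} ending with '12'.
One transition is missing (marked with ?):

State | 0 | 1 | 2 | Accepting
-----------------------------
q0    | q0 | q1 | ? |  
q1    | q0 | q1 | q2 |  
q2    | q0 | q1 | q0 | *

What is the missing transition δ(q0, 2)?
q0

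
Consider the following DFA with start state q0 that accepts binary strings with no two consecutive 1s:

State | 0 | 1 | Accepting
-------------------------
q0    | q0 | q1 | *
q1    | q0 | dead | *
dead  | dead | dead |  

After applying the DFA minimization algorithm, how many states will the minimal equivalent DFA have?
All 3 states are reachable from q0, so none can be removed as unreachable.
Table-filling: first mark every (accepting, non-accepting) pair as distinguishable (accepting: {q0, q1}; non-accepting: {dead}).
Round 1: (q0, q1) on '1' go to q1 and dead, already distinguishable → mark.
Every pair of states is distinguishable, so the DFA is already minimal.
Equivalence classes: {q0}, {q1}, {dead} → 3 states.

Final answer: 3 states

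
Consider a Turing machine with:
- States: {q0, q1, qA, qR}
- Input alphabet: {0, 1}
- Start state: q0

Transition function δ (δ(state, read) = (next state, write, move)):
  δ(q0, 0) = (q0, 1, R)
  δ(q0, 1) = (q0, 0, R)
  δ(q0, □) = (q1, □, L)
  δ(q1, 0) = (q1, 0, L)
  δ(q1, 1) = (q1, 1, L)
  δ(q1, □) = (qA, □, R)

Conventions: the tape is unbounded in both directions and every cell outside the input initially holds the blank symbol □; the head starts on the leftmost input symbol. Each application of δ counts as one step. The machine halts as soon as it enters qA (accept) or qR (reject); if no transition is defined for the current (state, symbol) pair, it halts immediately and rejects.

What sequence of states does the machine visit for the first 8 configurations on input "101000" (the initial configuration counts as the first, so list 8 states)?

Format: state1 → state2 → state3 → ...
Step 0: [q0]101000 (head at position 0)
Step 1: δ(q0, 1) = (q0, 0, R)  ⊢  0[q0]01000 (head at position 1)
Step 2: δ(q0, 0) = (q0, 1, R)  ⊢  01[q0]1000 (head at position 2)
Step 3: δ(q0, 1) = (q0, 0, R)  ⊢  010[q0]000 (head at position 3)
Step 4: δ(q0, 0) = (q0, 1, R)  ⊢  0101[q0]00 (head at position 4)
Step 5: δ(q0, 0) = (q0, 1, R)  ⊢  01011[q0]0 (head at position 5)
Step 6: δ(q0, 0) = (q0, 1, R)  ⊢  010111[q0]□ (head at position 6)
Step 7: δ(q0, □) = (q1, □, L)  ⊢  01011[q1]1□ (head at position 5)
Reading off the states of these 8 configurations: q0 → q0 → q0 → q0 → q0 → q0 → q0 → q1

Final answer: q0 → q0 → q0 → q0 → q0 → q0 → q0 → q1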